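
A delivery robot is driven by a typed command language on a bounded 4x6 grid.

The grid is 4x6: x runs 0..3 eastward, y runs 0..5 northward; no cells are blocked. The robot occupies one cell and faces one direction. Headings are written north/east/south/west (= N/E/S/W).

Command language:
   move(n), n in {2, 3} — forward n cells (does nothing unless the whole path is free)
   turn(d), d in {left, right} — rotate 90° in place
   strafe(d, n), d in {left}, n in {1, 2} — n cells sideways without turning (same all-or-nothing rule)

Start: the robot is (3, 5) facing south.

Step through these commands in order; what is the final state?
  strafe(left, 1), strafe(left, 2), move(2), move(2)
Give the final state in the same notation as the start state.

initial: (3, 5) facing south
step 1 (strafe(left, 1)): (3, 5) facing south
step 2 (strafe(left, 2)): (3, 5) facing south
step 3 (move(2)): (3, 3) facing south
step 4 (move(2)): (3, 1) facing south

(3, 1) facing south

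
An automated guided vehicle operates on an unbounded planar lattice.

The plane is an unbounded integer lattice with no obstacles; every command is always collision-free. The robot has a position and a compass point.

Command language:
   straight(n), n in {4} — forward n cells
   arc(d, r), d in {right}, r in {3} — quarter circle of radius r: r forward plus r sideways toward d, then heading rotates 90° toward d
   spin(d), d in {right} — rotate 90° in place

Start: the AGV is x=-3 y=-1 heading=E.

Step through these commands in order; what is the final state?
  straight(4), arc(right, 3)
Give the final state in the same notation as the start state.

from: x=-3 y=-1 heading=E
[1] after straight(4): x=1 y=-1 heading=E
[2] after arc(right, 3): x=4 y=-4 heading=S

x=4 y=-4 heading=S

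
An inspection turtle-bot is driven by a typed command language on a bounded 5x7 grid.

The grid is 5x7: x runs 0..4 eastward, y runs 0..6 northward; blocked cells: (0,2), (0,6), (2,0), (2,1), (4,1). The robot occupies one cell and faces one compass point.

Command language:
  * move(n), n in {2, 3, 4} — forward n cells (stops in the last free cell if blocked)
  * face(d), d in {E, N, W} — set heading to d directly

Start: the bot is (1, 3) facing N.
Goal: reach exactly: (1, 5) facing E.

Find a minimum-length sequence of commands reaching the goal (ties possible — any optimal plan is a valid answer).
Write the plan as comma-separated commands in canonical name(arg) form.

move(2), face(E)

initial: (1, 3) facing N
step 1 (move(2)): (1, 5) facing N
step 2 (face(E)): (1, 5) facing E
nothing shorter than 2 reaches the goal.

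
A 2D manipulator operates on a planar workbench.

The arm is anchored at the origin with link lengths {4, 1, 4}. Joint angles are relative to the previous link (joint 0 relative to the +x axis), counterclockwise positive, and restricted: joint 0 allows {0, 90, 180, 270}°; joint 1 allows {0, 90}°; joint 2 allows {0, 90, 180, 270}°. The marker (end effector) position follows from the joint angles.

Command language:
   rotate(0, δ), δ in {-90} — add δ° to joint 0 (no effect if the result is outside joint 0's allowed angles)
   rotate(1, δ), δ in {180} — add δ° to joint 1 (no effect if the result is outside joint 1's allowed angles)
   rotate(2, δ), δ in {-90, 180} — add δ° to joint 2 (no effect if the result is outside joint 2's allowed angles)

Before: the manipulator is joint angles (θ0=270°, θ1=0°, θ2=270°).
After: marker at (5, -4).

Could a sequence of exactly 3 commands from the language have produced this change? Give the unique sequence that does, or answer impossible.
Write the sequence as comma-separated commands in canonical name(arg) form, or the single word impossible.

rotate(0, -90), rotate(0, -90), rotate(0, -90)

begin: joint angles (θ0=270°, θ1=0°, θ2=270°)
[1] after rotate(0, -90): joint angles (θ0=180°, θ1=0°, θ2=270°)
[2] after rotate(0, -90): joint angles (θ0=90°, θ1=0°, θ2=270°)
[3] after rotate(0, -90): joint angles (θ0=0°, θ1=0°, θ2=270°)
uniquely the one of 64 3-step routes that fits.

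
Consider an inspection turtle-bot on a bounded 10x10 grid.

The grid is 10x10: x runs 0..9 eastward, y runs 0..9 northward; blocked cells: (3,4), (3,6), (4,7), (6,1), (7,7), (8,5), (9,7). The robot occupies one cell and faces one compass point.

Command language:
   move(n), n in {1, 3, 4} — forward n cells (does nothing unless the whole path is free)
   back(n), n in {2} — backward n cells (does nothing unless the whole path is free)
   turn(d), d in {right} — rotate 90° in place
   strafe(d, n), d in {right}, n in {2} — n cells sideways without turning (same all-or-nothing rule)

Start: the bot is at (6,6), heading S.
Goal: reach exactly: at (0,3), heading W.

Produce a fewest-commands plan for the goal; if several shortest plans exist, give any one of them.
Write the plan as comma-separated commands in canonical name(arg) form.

initial: at (6,6), heading S
1. move(3) → at (6,3), heading S
2. turn(right) → at (6,3), heading W
3. move(3) → at (3,3), heading W
4. move(3) → at (0,3), heading W
minimal: 4 command(s), checked below 4.

move(3), turn(right), move(3), move(3)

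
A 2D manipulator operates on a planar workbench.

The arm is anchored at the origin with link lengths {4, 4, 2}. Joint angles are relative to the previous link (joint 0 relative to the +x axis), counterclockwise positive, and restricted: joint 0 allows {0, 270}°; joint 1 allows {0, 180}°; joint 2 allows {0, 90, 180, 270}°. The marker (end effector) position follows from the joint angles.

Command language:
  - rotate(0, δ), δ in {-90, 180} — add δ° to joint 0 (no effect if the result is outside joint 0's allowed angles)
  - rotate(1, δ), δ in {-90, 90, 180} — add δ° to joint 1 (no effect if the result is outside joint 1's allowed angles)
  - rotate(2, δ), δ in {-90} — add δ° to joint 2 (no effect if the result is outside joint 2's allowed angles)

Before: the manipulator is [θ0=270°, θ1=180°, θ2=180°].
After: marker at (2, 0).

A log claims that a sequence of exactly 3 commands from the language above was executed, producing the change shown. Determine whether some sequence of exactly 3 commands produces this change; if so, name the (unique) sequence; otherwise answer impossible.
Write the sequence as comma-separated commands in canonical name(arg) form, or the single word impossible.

t0: [θ0=270°, θ1=180°, θ2=180°]
1. rotate(2, -90) → [θ0=270°, θ1=180°, θ2=90°]
2. rotate(2, -90) → [θ0=270°, θ1=180°, θ2=0°]
3. rotate(2, -90) → [θ0=270°, θ1=180°, θ2=270°]
no rival 3-sequence matches.

rotate(2, -90), rotate(2, -90), rotate(2, -90)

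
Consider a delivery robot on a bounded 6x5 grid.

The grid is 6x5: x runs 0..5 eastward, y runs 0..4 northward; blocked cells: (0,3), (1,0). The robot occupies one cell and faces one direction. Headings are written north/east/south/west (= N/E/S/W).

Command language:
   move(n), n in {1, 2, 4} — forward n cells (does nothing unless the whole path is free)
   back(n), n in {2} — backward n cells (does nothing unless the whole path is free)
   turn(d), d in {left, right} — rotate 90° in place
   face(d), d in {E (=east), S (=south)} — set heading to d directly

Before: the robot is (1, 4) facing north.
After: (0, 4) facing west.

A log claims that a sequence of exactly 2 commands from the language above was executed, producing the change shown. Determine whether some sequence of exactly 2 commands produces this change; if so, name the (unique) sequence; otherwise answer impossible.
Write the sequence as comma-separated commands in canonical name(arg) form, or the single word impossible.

turn(left), move(1)

key: position moved to (0,4) AND the heading swung to W — translation plus rotation needed
begin: (1, 4) facing north
step 1 (turn(left)): (1, 4) facing west
step 2 (move(1)): (0, 4) facing west
uniquely the one of 64 2-step routes that fits.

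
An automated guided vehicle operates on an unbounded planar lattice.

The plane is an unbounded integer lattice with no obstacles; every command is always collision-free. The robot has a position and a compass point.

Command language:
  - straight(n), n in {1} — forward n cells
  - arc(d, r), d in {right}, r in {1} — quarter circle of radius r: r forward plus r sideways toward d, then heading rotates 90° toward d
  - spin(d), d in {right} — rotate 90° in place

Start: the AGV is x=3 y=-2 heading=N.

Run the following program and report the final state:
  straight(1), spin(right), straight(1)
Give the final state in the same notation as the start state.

t0: x=3 y=-2 heading=N
t=1 straight(1) ⇒ x=3 y=-1 heading=N
t=2 spin(right) ⇒ x=3 y=-1 heading=E
t=3 straight(1) ⇒ x=4 y=-1 heading=E

x=4 y=-1 heading=E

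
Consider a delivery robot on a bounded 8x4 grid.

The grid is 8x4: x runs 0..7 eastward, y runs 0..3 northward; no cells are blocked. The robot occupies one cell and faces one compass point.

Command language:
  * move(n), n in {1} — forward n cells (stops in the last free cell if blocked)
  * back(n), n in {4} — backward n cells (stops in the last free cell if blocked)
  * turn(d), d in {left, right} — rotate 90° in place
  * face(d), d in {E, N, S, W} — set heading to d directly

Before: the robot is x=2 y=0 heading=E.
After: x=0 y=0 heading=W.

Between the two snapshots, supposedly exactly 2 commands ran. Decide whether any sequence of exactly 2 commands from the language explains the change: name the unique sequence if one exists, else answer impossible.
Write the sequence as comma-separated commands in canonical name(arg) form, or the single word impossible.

key: running face(W) before back(4) would end elsewhere — order is forced
from: x=2 y=0 heading=E
t=1 back(4) ⇒ x=0 y=0 heading=E
t=2 face(W) ⇒ x=0 y=0 heading=W
all 64 alternatives checked — unique.

back(4), face(W)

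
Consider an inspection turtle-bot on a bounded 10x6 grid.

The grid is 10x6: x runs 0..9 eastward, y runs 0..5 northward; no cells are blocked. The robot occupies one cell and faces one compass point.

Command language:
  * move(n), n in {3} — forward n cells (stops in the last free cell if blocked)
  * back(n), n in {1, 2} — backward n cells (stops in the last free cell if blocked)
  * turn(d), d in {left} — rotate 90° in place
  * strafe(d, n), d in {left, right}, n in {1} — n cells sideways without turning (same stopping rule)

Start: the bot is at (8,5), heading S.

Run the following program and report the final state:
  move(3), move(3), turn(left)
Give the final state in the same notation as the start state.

t0: at (8,5), heading S
t=1 move(3) ⇒ at (8,2), heading S
t=2 move(3) ⇒ at (8,0), heading S
t=3 turn(left) ⇒ at (8,0), heading E

at (8,0), heading E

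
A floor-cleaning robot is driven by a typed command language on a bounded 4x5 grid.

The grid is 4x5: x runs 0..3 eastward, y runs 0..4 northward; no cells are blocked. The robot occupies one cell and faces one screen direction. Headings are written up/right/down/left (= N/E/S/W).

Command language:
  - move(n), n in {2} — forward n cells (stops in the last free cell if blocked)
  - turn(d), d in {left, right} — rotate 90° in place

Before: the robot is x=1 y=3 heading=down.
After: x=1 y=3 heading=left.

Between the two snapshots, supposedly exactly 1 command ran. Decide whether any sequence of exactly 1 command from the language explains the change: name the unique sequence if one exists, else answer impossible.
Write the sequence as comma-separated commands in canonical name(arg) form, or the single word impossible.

key: (1,3) unchanged — the single command moves nothing
initial: x=1 y=3 heading=down
t=1 turn(right) ⇒ x=1 y=3 heading=left
uniquely the one of 3 1-step routes that fits.

turn(right)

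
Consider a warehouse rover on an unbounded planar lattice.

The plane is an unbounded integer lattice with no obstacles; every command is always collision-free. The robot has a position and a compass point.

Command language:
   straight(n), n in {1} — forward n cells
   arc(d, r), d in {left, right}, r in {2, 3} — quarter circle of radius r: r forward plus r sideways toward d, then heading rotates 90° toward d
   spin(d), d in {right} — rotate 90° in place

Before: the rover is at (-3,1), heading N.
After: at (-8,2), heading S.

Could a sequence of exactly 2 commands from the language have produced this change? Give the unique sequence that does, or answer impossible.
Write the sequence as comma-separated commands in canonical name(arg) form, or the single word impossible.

arc(left, 3), arc(left, 2)

key: position moved to (-8,2) AND the heading swung to S — translation plus rotation needed
initial: at (-3,1), heading N
1. arc(left, 3) → at (-6,4), heading W
2. arc(left, 2) → at (-8,2), heading S
all 36 alternatives checked — unique.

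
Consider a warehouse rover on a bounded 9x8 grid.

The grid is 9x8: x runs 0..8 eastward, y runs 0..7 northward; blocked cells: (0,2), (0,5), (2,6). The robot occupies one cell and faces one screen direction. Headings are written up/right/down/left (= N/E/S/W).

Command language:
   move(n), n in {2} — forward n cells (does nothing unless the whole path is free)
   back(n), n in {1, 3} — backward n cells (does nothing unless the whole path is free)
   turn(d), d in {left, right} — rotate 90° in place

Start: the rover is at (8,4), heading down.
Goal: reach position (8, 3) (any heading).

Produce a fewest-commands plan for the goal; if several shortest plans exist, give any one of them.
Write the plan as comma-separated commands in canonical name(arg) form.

start: at (8,4), heading down
step 1 (back(1)): at (8,5), heading down
step 2 (move(2)): at (8,3), heading down
nothing shorter than 2 reaches the goal.

back(1), move(2)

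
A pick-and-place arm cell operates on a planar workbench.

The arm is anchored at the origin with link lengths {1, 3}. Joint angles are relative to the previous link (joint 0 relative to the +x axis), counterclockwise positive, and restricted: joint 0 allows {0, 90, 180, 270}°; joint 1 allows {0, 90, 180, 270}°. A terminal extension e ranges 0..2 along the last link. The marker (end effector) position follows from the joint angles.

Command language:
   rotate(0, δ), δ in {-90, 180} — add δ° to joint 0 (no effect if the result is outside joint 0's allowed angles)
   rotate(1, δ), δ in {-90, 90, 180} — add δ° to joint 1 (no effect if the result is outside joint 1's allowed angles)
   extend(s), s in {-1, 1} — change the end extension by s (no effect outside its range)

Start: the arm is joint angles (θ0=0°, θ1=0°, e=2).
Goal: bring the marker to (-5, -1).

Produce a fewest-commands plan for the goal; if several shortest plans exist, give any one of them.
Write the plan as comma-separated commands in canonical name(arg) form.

rotate(0, -90), rotate(1, -90)

initial: joint angles (θ0=0°, θ1=0°, e=2)
1. rotate(0, -90) → joint angles (θ0=270°, θ1=0°, e=2)
2. rotate(1, -90) → joint angles (θ0=270°, θ1=270°, e=2)
shorter routes all fall short; 2 is best.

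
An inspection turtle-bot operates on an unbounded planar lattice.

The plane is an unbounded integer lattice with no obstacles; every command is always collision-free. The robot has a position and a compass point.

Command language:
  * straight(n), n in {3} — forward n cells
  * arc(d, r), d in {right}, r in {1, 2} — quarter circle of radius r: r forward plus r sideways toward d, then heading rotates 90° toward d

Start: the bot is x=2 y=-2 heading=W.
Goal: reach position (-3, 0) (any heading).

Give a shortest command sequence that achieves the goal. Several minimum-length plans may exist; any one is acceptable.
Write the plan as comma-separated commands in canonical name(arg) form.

from: x=2 y=-2 heading=W
1. straight(3) → x=-1 y=-2 heading=W
2. arc(right, 2) → x=-3 y=0 heading=N
minimal: 2 command(s), checked below 2.

straight(3), arc(right, 2)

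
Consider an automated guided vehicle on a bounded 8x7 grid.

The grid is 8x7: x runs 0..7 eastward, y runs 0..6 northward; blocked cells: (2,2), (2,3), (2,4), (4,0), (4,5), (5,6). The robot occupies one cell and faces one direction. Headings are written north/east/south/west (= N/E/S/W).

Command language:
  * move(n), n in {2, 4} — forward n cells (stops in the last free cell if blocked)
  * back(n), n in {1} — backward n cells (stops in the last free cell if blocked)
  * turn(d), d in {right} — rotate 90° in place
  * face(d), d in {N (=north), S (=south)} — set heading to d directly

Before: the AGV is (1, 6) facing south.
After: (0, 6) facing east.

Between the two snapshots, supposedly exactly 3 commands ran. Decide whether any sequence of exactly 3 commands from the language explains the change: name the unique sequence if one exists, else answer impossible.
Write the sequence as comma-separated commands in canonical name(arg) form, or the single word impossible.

key: cell and facing (now E) both changed — the 3 commands mix motion and turning
t0: (1, 6) facing south
step 1 (face(N)): (1, 6) facing north
step 2 (turn(right)): (1, 6) facing east
step 3 (back(1)): (0, 6) facing east
uniquely the one of 216 3-step routes that fits.

face(N), turn(right), back(1)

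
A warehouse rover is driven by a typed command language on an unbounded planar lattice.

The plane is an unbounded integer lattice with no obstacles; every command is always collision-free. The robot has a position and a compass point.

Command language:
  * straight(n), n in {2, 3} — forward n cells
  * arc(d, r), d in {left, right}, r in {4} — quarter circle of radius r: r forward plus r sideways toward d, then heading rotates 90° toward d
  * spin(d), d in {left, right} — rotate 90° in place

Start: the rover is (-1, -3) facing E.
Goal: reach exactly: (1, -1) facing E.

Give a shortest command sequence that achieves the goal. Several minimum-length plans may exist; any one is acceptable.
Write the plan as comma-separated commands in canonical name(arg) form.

straight(2), spin(left), straight(2), spin(right)

initial: (-1, -3) facing E
[1] after straight(2): (1, -3) facing E
[2] after spin(left): (1, -3) facing N
[3] after straight(2): (1, -1) facing N
[4] after spin(right): (1, -1) facing E
nothing shorter than 4 reaches the goal.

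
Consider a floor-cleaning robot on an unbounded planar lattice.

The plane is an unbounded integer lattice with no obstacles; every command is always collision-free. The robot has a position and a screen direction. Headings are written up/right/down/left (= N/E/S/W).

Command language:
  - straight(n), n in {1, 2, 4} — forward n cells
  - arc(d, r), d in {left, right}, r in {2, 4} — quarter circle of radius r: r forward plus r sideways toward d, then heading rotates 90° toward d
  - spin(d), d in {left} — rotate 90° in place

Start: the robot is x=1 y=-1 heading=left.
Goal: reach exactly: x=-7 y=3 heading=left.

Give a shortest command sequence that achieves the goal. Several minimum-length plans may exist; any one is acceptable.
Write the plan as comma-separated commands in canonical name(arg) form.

straight(4), arc(right, 2), arc(left, 2)

start: x=1 y=-1 heading=left
t=1 straight(4) ⇒ x=-3 y=-1 heading=left
t=2 arc(right, 2) ⇒ x=-5 y=1 heading=up
t=3 arc(left, 2) ⇒ x=-7 y=3 heading=left
no 2-step plan works, so 3 is optimal.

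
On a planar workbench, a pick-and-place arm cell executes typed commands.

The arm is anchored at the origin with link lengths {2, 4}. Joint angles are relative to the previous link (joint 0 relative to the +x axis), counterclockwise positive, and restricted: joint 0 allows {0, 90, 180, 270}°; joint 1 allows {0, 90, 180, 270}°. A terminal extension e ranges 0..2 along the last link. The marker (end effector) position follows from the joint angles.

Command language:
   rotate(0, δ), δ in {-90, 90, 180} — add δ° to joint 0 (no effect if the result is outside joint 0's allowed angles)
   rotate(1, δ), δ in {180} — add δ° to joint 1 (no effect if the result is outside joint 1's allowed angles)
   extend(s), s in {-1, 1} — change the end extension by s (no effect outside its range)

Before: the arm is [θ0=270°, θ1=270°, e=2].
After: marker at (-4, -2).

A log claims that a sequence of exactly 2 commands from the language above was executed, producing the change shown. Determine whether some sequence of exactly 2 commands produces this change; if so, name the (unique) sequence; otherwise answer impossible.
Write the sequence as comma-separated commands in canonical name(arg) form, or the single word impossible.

from: [θ0=270°, θ1=270°, e=2]
t=1 extend(-1) ⇒ [θ0=270°, θ1=270°, e=1]
t=2 extend(-1) ⇒ [θ0=270°, θ1=270°, e=0]
uniquely the one of 36 2-step routes that fits.

extend(-1), extend(-1)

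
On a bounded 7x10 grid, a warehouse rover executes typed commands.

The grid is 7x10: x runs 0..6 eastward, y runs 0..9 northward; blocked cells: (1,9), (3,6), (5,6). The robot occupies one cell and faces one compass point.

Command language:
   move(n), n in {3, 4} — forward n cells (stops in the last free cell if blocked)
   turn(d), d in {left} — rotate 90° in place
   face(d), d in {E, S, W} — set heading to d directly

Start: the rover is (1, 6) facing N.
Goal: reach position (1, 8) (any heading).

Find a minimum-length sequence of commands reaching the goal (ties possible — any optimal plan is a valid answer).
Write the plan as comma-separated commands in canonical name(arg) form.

initial: (1, 6) facing N
t=1 move(4) ⇒ (1, 8) facing N
shorter routes all fall short; 1 is best.

move(4)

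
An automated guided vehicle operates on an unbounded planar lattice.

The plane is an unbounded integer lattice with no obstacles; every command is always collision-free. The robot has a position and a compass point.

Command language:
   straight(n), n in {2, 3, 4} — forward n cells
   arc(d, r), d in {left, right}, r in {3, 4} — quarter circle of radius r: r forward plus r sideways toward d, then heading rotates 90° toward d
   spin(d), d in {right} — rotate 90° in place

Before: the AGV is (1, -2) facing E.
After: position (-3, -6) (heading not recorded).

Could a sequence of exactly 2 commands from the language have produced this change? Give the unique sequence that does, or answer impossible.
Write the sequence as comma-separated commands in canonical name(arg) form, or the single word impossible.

spin(right), arc(right, 4)

key: running arc(right, 4) before spin(right) would end elsewhere — order is forced
start: (1, -2) facing E
step 1 (spin(right)): (1, -2) facing S
step 2 (arc(right, 4)): (-3, -6) facing W
no rival 2-sequence matches.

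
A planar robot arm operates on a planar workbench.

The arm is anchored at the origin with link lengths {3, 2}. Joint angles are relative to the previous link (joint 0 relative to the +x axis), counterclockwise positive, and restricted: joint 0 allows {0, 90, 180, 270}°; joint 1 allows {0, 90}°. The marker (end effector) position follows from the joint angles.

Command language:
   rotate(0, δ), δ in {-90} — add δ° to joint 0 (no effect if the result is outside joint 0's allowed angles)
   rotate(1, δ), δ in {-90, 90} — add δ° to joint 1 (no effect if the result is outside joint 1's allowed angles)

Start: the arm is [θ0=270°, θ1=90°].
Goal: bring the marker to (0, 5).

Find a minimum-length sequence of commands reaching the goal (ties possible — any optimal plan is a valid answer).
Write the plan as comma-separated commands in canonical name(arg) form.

start: [θ0=270°, θ1=90°]
step 1 (rotate(0, -90)): [θ0=180°, θ1=90°]
step 2 (rotate(0, -90)): [θ0=90°, θ1=90°]
step 3 (rotate(1, -90)): [θ0=90°, θ1=0°]
nothing shorter than 3 reaches the goal.

rotate(0, -90), rotate(0, -90), rotate(1, -90)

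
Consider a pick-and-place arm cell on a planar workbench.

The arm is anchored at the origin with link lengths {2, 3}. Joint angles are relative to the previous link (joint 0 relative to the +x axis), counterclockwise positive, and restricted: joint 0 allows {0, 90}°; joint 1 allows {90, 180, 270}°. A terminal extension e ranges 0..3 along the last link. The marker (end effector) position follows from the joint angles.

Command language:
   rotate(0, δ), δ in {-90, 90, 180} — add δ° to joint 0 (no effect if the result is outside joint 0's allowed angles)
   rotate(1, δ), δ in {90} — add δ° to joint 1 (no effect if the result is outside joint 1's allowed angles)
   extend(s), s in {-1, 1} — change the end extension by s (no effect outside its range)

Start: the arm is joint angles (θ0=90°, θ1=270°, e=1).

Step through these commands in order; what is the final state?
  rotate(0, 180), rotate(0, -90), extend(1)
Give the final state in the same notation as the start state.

joint angles (θ0=0°, θ1=270°, e=2)

begin: joint angles (θ0=90°, θ1=270°, e=1)
t=1 rotate(0, 180) ⇒ joint angles (θ0=90°, θ1=270°, e=1)
t=2 rotate(0, -90) ⇒ joint angles (θ0=0°, θ1=270°, e=1)
t=3 extend(1) ⇒ joint angles (θ0=0°, θ1=270°, e=2)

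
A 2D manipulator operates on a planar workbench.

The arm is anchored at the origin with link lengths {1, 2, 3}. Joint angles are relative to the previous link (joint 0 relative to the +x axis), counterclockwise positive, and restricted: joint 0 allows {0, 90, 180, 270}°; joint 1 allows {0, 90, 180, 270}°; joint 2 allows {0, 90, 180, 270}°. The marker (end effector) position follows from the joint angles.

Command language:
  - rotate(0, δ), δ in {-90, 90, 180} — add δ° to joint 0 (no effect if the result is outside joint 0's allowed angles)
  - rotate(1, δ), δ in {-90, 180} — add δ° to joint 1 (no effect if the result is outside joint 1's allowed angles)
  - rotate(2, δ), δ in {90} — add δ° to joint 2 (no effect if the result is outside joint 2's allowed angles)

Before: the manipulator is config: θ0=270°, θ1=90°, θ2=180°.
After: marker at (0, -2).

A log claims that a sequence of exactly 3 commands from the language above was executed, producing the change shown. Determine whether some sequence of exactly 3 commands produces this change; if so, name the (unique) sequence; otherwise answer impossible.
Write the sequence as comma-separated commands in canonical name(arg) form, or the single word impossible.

begin: config: θ0=270°, θ1=90°, θ2=180°
[1] after rotate(1, -90): config: θ0=270°, θ1=0°, θ2=180°
[2] after rotate(1, -90): config: θ0=270°, θ1=270°, θ2=180°
[3] after rotate(1, -90): config: θ0=270°, θ1=180°, θ2=180°
no rival 3-sequence matches.

rotate(1, -90), rotate(1, -90), rotate(1, -90)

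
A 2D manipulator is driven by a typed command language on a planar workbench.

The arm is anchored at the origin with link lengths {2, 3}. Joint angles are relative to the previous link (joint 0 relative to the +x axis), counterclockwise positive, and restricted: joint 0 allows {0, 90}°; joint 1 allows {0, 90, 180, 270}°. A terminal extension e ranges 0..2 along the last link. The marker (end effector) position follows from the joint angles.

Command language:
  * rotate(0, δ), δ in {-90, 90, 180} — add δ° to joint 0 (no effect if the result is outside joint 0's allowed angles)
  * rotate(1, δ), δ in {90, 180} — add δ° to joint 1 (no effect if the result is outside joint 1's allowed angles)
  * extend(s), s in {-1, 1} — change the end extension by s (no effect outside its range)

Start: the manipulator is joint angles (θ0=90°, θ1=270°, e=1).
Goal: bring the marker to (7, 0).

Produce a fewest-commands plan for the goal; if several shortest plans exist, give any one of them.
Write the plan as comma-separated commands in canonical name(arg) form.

start: joint angles (θ0=90°, θ1=270°, e=1)
1. rotate(1, 90) → joint angles (θ0=90°, θ1=0°, e=1)
2. extend(1) → joint angles (θ0=90°, θ1=0°, e=2)
3. rotate(0, -90) → joint angles (θ0=0°, θ1=0°, e=2)
minimal: 3 command(s), checked below 3.

rotate(1, 90), extend(1), rotate(0, -90)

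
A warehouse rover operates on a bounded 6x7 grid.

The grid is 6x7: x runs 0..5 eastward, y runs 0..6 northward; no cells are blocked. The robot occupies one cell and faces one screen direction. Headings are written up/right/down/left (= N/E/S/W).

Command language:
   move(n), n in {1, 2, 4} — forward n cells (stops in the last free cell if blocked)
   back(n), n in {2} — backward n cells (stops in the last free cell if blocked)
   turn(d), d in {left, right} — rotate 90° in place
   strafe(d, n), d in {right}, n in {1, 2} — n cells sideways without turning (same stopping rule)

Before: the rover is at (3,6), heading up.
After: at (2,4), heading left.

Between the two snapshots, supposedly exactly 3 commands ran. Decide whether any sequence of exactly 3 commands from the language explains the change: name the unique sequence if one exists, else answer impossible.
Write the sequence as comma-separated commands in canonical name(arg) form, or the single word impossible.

key: cell and facing (now W) both changed — the 3 commands mix motion and turning
initial: at (3,6), heading up
t=1 back(2) ⇒ at (3,4), heading up
t=2 turn(left) ⇒ at (3,4), heading left
t=3 move(1) ⇒ at (2,4), heading left
no rival 3-sequence matches.

back(2), turn(left), move(1)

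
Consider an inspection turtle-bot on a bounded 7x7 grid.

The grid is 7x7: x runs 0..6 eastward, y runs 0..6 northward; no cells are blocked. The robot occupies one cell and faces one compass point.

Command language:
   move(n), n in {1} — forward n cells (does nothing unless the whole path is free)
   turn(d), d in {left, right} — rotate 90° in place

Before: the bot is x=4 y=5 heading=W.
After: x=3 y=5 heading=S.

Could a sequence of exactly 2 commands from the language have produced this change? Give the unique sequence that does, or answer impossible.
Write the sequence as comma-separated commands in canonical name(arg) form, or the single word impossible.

move(1), turn(left)

key: cell and facing (now S) both changed — the 2 commands mix motion and turning
t0: x=4 y=5 heading=W
1. move(1) → x=3 y=5 heading=W
2. turn(left) → x=3 y=5 heading=S
all 9 alternatives checked — unique.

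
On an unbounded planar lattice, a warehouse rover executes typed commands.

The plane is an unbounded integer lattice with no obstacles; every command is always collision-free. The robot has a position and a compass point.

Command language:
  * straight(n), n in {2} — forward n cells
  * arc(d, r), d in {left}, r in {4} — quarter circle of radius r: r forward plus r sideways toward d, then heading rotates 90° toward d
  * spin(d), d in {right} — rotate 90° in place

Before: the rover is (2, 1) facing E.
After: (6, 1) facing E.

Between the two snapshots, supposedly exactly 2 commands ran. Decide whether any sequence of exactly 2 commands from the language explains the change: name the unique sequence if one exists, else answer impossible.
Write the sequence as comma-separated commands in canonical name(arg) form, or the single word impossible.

straight(2), straight(2)

key: still facing E at the end — nothing in the sequence rotates
initial: (2, 1) facing E
t=1 straight(2) ⇒ (4, 1) facing E
t=2 straight(2) ⇒ (6, 1) facing E
uniquely the one of 9 2-step routes that fits.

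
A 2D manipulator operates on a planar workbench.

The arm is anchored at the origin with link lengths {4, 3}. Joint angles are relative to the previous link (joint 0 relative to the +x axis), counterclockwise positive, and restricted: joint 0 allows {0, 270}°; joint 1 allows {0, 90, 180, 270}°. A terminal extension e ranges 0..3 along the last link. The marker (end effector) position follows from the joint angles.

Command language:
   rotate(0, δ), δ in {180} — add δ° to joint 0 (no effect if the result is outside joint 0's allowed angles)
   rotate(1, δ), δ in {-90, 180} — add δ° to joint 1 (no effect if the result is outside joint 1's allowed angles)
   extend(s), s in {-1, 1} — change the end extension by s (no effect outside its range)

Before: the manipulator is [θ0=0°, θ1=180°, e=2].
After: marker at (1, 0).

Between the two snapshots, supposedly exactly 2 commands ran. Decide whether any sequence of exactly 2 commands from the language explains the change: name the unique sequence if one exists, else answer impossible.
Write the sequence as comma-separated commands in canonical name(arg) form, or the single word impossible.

begin: [θ0=0°, θ1=180°, e=2]
step 1 (extend(-1)): [θ0=0°, θ1=180°, e=1]
step 2 (extend(-1)): [θ0=0°, θ1=180°, e=0]
all 25 alternatives checked — unique.

extend(-1), extend(-1)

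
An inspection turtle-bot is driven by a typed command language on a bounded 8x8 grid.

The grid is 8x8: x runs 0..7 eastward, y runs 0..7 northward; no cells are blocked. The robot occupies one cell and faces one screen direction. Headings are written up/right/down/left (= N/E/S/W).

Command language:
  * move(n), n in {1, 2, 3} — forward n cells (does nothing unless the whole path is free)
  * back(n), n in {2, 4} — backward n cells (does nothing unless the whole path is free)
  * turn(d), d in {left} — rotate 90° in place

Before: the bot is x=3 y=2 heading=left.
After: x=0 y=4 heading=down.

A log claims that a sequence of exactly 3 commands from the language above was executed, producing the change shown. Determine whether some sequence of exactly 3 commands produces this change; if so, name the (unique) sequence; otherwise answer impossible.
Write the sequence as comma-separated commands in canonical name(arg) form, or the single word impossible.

move(3), turn(left), back(2)

key: order matters: swapping move(3) and back(2) lands elsewhere
begin: x=3 y=2 heading=left
1. move(3) → x=0 y=2 heading=left
2. turn(left) → x=0 y=2 heading=down
3. back(2) → x=0 y=4 heading=down
uniquely the one of 216 3-step routes that fits.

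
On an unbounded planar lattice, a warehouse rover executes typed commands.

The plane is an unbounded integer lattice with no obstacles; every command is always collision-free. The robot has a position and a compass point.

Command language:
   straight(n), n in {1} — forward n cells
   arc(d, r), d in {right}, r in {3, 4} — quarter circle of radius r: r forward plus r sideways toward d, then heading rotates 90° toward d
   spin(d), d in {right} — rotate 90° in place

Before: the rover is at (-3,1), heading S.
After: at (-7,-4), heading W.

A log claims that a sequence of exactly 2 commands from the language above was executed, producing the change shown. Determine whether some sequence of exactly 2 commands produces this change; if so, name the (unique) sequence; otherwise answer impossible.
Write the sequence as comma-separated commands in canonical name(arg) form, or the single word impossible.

straight(1), arc(right, 4)

key: cell and facing (now W) both changed — the 2 commands mix motion and turning
begin: at (-3,1), heading S
1. straight(1) → at (-3,0), heading S
2. arc(right, 4) → at (-7,-4), heading W
all 16 alternatives checked — unique.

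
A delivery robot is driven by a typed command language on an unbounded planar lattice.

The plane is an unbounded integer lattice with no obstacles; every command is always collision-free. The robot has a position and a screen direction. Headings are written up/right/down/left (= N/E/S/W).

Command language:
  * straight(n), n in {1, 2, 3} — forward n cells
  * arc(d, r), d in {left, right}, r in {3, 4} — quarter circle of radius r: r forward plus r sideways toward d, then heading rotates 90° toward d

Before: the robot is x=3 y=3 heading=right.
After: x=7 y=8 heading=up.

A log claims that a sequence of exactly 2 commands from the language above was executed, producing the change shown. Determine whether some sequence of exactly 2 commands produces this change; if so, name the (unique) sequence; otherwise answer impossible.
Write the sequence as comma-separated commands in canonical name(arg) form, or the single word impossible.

arc(left, 4), straight(1)

key: order matters: swapping arc(left, 4) and straight(1) lands elsewhere
begin: x=3 y=3 heading=right
t=1 arc(left, 4) ⇒ x=7 y=7 heading=up
t=2 straight(1) ⇒ x=7 y=8 heading=up
all 49 alternatives checked — unique.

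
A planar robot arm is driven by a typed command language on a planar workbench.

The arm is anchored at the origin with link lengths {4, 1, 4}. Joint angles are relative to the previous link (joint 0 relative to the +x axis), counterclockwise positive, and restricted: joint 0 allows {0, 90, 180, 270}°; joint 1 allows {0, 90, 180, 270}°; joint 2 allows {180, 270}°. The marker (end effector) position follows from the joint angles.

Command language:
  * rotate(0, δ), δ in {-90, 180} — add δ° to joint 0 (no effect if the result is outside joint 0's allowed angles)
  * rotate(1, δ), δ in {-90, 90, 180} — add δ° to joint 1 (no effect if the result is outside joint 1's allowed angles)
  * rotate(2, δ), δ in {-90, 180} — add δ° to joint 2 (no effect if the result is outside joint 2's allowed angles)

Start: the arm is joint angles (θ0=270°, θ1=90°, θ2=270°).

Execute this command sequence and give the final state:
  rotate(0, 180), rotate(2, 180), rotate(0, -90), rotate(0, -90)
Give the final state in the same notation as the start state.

start: joint angles (θ0=270°, θ1=90°, θ2=270°)
step 1 (rotate(0, 180)): joint angles (θ0=90°, θ1=90°, θ2=270°)
step 2 (rotate(2, 180)): joint angles (θ0=90°, θ1=90°, θ2=270°)
step 3 (rotate(0, -90)): joint angles (θ0=0°, θ1=90°, θ2=270°)
step 4 (rotate(0, -90)): joint angles (θ0=270°, θ1=90°, θ2=270°)

joint angles (θ0=270°, θ1=90°, θ2=270°)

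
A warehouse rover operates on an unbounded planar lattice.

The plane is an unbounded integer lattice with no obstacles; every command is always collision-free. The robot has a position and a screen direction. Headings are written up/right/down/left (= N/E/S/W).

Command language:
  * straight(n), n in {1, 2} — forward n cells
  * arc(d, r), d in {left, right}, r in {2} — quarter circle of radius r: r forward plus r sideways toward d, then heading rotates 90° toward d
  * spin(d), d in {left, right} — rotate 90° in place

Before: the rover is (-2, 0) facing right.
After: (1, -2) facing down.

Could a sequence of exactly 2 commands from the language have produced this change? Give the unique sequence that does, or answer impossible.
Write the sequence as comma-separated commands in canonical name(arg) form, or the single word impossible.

straight(1), arc(right, 2)

key: order matters: swapping straight(1) and arc(right, 2) lands elsewhere
initial: (-2, 0) facing right
step 1 (straight(1)): (-1, 0) facing right
step 2 (arc(right, 2)): (1, -2) facing down
no rival 2-sequence matches.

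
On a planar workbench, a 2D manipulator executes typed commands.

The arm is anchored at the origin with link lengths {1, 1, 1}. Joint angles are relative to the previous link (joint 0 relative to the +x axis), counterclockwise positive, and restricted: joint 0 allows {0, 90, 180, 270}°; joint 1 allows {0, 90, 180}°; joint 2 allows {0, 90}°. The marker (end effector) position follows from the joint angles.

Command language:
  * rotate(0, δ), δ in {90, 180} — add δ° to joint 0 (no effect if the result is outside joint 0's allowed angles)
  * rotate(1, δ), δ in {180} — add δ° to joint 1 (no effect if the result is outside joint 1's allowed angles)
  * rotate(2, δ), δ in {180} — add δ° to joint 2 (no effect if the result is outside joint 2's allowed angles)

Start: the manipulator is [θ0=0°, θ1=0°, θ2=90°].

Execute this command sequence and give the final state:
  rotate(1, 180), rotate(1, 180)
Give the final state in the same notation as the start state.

[θ0=0°, θ1=0°, θ2=90°]

t0: [θ0=0°, θ1=0°, θ2=90°]
1. rotate(1, 180) → [θ0=0°, θ1=180°, θ2=90°]
2. rotate(1, 180) → [θ0=0°, θ1=0°, θ2=90°]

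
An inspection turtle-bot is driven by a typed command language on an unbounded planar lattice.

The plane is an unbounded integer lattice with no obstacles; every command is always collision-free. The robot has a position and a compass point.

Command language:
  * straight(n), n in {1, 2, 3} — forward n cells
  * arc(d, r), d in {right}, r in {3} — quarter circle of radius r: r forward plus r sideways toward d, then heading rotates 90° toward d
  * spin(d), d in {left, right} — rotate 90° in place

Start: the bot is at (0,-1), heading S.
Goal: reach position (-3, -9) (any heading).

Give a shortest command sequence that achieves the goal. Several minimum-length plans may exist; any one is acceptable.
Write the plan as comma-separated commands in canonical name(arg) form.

t0: at (0,-1), heading S
step 1 (straight(2)): at (0,-3), heading S
step 2 (straight(3)): at (0,-6), heading S
step 3 (arc(right, 3)): at (-3,-9), heading W
shorter routes all fall short; 3 is best.

straight(2), straight(3), arc(right, 3)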